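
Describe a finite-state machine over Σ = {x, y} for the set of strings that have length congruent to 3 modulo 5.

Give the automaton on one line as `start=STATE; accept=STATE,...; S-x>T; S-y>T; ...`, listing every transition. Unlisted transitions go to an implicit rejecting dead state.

start=A; accept=D; A-x>B; A-y>B; B-x>C; B-y>C; C-x>D; C-y>D; D-x>E; D-y>E; E-x>A; E-y>A

Count input length modulo 5: every symbol advances one step around the cycle A → B → C → D → E → A. Accept at D.
5 states suffice.
       x  y 
>  A   B  B 
   B   C  C 
   C   D  D 
 * D   E  E 
   E   A  A 
(> = start, * = accepting)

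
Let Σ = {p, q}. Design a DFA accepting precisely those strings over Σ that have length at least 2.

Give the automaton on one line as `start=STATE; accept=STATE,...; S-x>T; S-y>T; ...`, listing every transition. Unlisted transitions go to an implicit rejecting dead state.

Count input length up to 3: every symbol moves from A toward D, which means 'more than 2' and absorbs. Accept from {C, D}.
4 states suffice.
       p  q 
>  A   B  B 
   B   C  C 
 * C   D  D 
 * D   D  D 
(> = start, * = accepting)

start=A; accept=C,D; A-p>B; A-q>B; B-p>C; B-q>C; C-p>D; C-q>D; D-p>D; D-q>D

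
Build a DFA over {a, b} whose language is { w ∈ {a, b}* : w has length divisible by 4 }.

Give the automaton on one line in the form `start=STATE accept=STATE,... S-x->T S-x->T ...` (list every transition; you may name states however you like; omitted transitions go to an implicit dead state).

Count input length modulo 4: every symbol advances one step around the cycle S0 → S1 → S2 → S3 → S0. Accept at S0.
With 4 states:
        a   b  
>* S0   S1  S1 
   S1   S2  S2 
   S2   S3  S3 
   S3   S0  S0 
(> = start, * = accepting)

start=S0 accept=S0 S0-a->S1 S0-b->S1 S1-a->S2 S1-b->S2 S2-a->S3 S2-b->S3 S3-a->S0 S3-b->S0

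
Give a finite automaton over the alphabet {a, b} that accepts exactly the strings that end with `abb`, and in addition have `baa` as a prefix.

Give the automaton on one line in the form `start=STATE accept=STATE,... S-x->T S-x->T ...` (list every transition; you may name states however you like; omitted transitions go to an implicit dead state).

Handle the two conditions separately and then intersect. One (4 states) tracks how much of the suffix `abb` has currently been matched; the other (5 states) tracks whether the input so far still matches the prefix `baa`. Each combined state is a pair, one component from each; accept when both components accept.
With 11 states:
          a    b  
>  q0     q1   q2 
   q1     q1   q3 
   q2     q4   q5 
   q3     q1   q6 
   q4     q7   q3 
   q5     q1   q5 
   q6     q1   q5 
   q7     q7   q8 
   q8     q7   q9 
 * q9     q7  q10 
   q10    q7  q10 
(> = start, * = accepting)

start=q0 accept=q9 q0-a->q1 q0-b->q2 q1-a->q1 q1-b->q3 q2-a->q4 q2-b->q5 q3-a->q1 q3-b->q6 q4-a->q7 q4-b->q3 q5-a->q1 q5-b->q5 q6-a->q1 q6-b->q5 q7-a->q7 q7-b->q8 q8-a->q7 q8-b->q9 q9-a->q7 q9-b->q10 q10-a->q7 q10-b->q10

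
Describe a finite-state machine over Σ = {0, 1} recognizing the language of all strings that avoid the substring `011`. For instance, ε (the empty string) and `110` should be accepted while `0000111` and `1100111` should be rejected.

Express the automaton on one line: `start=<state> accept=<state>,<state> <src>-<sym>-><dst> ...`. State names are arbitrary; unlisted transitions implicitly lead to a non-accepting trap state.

Track partial matches of the forbidden pattern `011`. State S3 is a dead state reached once `011` has occurred; every other state accepts. S0 means no part of `011` is currently matched.
        0   1  
>* S0   S1  S0 
 * S1   S1  S2 
 * S2   S1  S3 
   S3   S3  S3 
(> = start, * = accepting)

start=S0 accept=S0,S1,S2 S0-0->S1 S0-1->S0 S1-0->S1 S1-1->S2 S2-0->S1 S2-1->S3 S3-0->S3 S3-1->S3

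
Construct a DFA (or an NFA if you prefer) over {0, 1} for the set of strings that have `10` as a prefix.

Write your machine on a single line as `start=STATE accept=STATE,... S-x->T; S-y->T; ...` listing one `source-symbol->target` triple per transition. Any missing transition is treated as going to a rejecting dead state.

Check the first 2 symbols one by one: q0 through q1 record how many have matched `10` so far; any wrong symbol goes to the dead state q3. After all 2 match we enter the accepting sink q2.
A 4-state machine:
        0   1  
>  q0   q3  q1 
   q1   q2  q3 
 * q2   q2  q2 
   q3   q3  q3 
(> = start, * = accepting)

start=q0; accept=q2; q0-0->q3; q0-1->q1; q1-0->q2; q1-1->q3; q2-0->q2; q2-1->q2; q3-0->q3; q3-1->q3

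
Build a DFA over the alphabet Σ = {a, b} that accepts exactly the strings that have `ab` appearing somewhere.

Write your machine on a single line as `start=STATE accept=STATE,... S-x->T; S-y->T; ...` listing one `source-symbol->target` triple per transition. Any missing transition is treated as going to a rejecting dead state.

start=q0; accept=q2; q0-a->q1; q0-b->q0; q1-a->q1; q1-b->q2; q2-a->q2; q2-b->q2

States q0..q1 record the length of the longest prefix of `ab` that matches the current input suffix. Reaching q2 means `ab` has been seen, and we stay there forever. Accept from q2.
3 states suffice.
        a   b  
>  q0   q1  q0 
   q1   q1  q2 
 * q2   q2  q2 
(> = start, * = accepting)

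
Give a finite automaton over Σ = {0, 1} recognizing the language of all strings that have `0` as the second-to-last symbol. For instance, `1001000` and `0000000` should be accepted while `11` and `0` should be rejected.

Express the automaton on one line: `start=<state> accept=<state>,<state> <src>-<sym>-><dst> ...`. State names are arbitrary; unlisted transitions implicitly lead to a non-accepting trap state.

start=A accept=D,E A-0->B A-1->C B-0->D B-1->E C-0->F C-1->G D-0->D D-1->E E-0->F E-1->G F-0->D F-1->E G-0->F G-1->G

Because acceptance depends on a position counted from the end, the machine has to buffer the most recent 2 symbols. Make each state the string of the last up-to-2 symbols read; on input `x` shift the window left and append `x`. Accept when the buffered window has length 2 and begins with `0`.
       0  1 
>  A   B  C 
   B   D  E 
   C   F  G 
 * D   D  E 
 * E   F  G 
   F   D  E 
   G   F  G 
(> = start, * = accepting)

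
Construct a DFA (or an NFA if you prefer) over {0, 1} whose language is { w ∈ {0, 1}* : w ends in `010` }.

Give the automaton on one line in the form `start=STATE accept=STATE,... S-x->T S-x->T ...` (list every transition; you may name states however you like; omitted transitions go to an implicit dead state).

start=s0 accept=s3 s0-0->s1 s0-1->s0 s1-0->s1 s1-1->s2 s2-0->s3 s2-1->s0 s3-0->s1 s3-1->s2

Remember how much of `010` the current input suffix matches. State s0 means no match yet; s1 means the last symbol is `0`; s2 means the last 2 symbols are `01`; s3 means the last 3 symbols are `010`. Only s3 accepts. On a mismatch, fall back to the longest proper suffix that is still a prefix of `010`.
With 4 states:
        0   1  
>  s0   s1  s0 
   s1   s1  s2 
   s2   s3  s0 
 * s3   s1  s2 
(> = start, * = accepting)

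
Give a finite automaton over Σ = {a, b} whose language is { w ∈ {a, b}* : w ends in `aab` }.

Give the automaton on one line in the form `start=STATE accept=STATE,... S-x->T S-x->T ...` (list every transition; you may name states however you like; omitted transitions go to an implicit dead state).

Remember how much of `aab` the current input suffix matches. State s0 means no match yet; s1 means the last symbol is `a`; s2 means the last 2 symbols are `aa`; s3 means the last 3 symbols are `aab`. Only s3 accepts. On a mismatch, fall back to the longest proper suffix that is still a prefix of `aab`.
With 4 states:
        a   b  
>  s0   s1  s0 
   s1   s2  s0 
   s2   s2  s3 
 * s3   s1  s0 
(> = start, * = accepting)

start=s0 accept=s3 s0-a->s1 s0-b->s0 s1-a->s2 s1-b->s0 s2-a->s2 s2-b->s3 s3-a->s1 s3-b->s0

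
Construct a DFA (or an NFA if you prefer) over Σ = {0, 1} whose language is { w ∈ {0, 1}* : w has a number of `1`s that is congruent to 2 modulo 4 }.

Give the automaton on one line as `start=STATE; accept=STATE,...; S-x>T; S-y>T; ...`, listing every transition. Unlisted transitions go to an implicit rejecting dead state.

start=s0; accept=s2; s0-0>s0; s0-1>s1; s1-0>s1; s1-1>s2; s2-0>s2; s2-1>s3; s3-0>s3; s3-1>s0

Keep the running count of `1`s modulo 4: each `1` advances along the cycle s0 → s1 → s2 → s3 → s0 while other symbols loop. Accept at s2.
With 4 states:
        0   1  
>  s0   s0  s1 
   s1   s1  s2 
 * s2   s2  s3 
   s3   s3  s0 
(> = start, * = accepting)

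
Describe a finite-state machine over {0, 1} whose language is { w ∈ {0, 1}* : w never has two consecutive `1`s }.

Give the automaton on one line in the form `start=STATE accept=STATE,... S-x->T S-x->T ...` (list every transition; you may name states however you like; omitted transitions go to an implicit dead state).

This is the complement of 'contains `11`'. Use the same substring-matching states — S0 through S2 holding how much of `11` has just been matched — but flip the accepting set: everything except the trap S2 accepts.
        0   1  
>* S0   S0  S1 
 * S1   S0  S2 
   S2   S2  S2 
(> = start, * = accepting)

start=S0 accept=S0,S1 S0-0->S0 S0-1->S1 S1-0->S0 S1-1->S2 S2-0->S2 S2-1->S2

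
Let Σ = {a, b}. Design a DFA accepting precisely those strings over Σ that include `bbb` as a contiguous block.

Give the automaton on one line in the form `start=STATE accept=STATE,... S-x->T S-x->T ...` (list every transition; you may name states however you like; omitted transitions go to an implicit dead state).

start=S0 accept=S3 S0-a->S0 S0-b->S1 S1-a->S0 S1-b->S2 S2-a->S0 S2-b->S3 S3-a->S3 S3-b->S3

Track how much of `bbb` has been matched so far: state S0 is no progress, S3 is the absorbing accept state reached once `bbb` has occurred. Intermediate states record partial matches; on a mismatch, fall back to the longest reusable overlap.
With 4 states:
        a   b  
>  S0   S0  S1 
   S1   S0  S2 
   S2   S0  S3 
 * S3   S3  S3 
(> = start, * = accepting)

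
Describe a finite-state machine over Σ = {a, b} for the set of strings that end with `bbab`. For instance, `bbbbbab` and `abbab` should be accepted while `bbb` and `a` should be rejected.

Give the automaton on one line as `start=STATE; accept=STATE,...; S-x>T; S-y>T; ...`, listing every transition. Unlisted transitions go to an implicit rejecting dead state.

Remember how much of `bbab` the current input suffix matches. State q0 means no match yet; q1 means the last symbol is `b`; q2 means the last 2 symbols are `bb`; q3 means the last 3 symbols are `bba`; q4 means the last 4 symbols are `bbab`. Only q4 accepts. On a mismatch, fall back to the longest proper suffix that is still a prefix of `bbab`.
With 5 states:
        a   b  
>  q0   q0  q1 
   q1   q0  q2 
   q2   q3  q2 
   q3   q0  q4 
 * q4   q0  q2 
(> = start, * = accepting)

start=q0; accept=q4; q0-a>q0; q0-b>q1; q1-a>q0; q1-b>q2; q2-a>q3; q2-b>q2; q3-a>q0; q3-b>q4; q4-a>q0; q4-b>q2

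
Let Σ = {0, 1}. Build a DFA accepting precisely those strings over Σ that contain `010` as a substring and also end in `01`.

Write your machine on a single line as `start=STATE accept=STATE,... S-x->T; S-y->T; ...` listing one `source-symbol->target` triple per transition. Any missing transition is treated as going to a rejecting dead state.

start=A; accept=E; A-0->B; A-1->A; B-0->B; B-1->C; C-0->D; C-1->A; D-0->D; D-1->E; E-0->D; E-1->F; F-0->D; F-1->F

Handle the two conditions separately and then intersect. The first has 4 states tracking whether and how much of `010` has been seen; the second has 3 states tracking how much of the suffix `01` has currently been matched. A product state is a pair (one from each), accepting exactly when both do.
A 6-state machine:
       0  1 
>  A   B  A 
   B   B  C 
   C   D  A 
   D   D  E 
 * E   D  F 
   F   D  F 
(> = start, * = accepting)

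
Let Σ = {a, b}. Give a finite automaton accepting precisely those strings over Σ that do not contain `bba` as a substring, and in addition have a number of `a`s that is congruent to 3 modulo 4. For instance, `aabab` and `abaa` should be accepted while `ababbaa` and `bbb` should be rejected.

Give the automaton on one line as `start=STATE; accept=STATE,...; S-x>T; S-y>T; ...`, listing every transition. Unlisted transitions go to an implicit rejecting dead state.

start=q0; accept=q6,q10,q13; q0-a>q1; q0-b>q2; q1-a>q3; q1-b>q4; q2-a>q1; q2-b>q5; q3-a>q6; q3-b>q7; q4-a>q3; q4-b>q8; q5-a>q9; q5-b>q5; q6-a>q0; q6-b>q10; q7-a>q6; q7-b>q11; q8-a>q12; q8-b>q8; q9-a>q12; q9-b>q9; q10-a>q0; q10-b>q13; q11-a>q14; q11-b>q11; q12-a>q14; q12-b>q12; q13-a>q15; q13-b>q13; q14-a>q15; q14-b>q14; q15-a>q9; q15-b>q15

Handle the two conditions separately and then intersect. One (4 states) tracks partial matches of the forbidden pattern `bba`; the other (4 states) tracks the count of `a`s modulo 4. Each combined state is a pair, one component from each; accept when both components accept.
16 states suffice.
          a    b  
>  q0     q1   q2 
   q1     q3   q4 
   q2     q1   q5 
   q3     q6   q7 
   q4     q3   q8 
   q5     q9   q5 
 * q6     q0  q10 
   q7     q6  q11 
   q8    q12   q8 
   q9    q12   q9 
 * q10    q0  q13 
   q11   q14  q11 
   q12   q14  q12 
 * q13   q15  q13 
   q14   q15  q14 
   q15    q9  q15 
(> = start, * = accepting)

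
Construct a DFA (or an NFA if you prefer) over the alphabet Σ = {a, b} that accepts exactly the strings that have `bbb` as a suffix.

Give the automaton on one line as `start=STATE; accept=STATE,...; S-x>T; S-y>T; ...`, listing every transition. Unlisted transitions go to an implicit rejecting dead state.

Remember how much of `bbb` the current input suffix matches. State q0 means no match yet; q1 means the last symbol is `b`; q2 means the last 2 symbols are `bb`; q3 means the last 3 symbols are `bbb`. Only q3 accepts. On a mismatch, fall back to the longest proper suffix that is still a prefix of `bbb`.
4 states suffice.
        a   b  
>  q0   q0  q1 
   q1   q0  q2 
   q2   q0  q3 
 * q3   q0  q3 
(> = start, * = accepting)

start=q0; accept=q3; q0-a>q0; q0-b>q1; q1-a>q0; q1-b>q2; q2-a>q0; q2-b>q3; q3-a>q0; q3-b>q3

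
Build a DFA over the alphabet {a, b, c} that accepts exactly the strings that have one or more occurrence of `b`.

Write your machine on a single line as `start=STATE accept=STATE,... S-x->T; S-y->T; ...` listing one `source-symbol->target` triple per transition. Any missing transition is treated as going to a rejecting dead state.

Count `b`s, saturating at 2: state S0 means no `b` yet, S1 means one `b` seen, S2 means more than one. Each `b` increments (capped at S2); other symbols loop. Accept from {S1, S2}.
A 3-state machine:
        a   b   c  
>  S0   S0  S1  S0 
 * S1   S1  S2  S1 
 * S2   S2  S2  S2 
(> = start, * = accepting)

start=S0; accept=S1,S2; S0-a->S0; S0-b->S1; S0-c->S0; S1-a->S1; S1-b->S2; S1-c->S1; S2-a->S2; S2-b->S2; S2-c->S2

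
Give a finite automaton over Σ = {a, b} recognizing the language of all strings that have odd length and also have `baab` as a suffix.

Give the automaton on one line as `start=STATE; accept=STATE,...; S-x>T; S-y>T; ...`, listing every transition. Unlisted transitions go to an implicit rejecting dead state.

start=S0; accept=S5; S0-a>S1; S0-b>S1; S1-a>S0; S1-b>S2; S2-a>S3; S2-b>S1; S3-a>S4; S3-b>S2; S4-a>S1; S4-b>S5; S5-a>S0; S5-b>S2

Build one automaton per condition and run them in lockstep. One (2 states) tracks the input length modulo 2; the other (5 states) tracks how much of the suffix `baab` has currently been matched. Each combined state is a pair, one component from each; accept when both components accept. After merging equivalent states the machine shrinks.
A 6-state machine:
        a   b  
>  S0   S1  S1 
   S1   S0  S2 
   S2   S3  S1 
   S3   S4  S2 
   S4   S1  S5 
 * S5   S0  S2 
(> = start, * = accepting)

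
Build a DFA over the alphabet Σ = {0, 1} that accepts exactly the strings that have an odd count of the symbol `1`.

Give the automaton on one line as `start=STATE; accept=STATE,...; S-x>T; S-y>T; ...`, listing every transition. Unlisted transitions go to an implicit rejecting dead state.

start=S0; accept=S1; S0-0>S0; S0-1>S1; S1-0>S1; S1-1>S0

The only thing that matters is how many `1`s have appeared, reduced mod 2. Use one state per residue: S0 for 0, …, S1 for 1. Reading `1` moves to the next residue; anything else stays put. S1 is accepting.
With 2 states:
        0   1  
>  S0   S0  S1 
 * S1   S1  S0 
(> = start, * = accepting)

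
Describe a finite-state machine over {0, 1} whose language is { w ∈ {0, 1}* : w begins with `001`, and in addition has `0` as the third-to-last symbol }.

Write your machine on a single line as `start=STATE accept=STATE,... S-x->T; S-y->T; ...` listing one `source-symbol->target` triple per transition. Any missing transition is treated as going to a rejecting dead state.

Build one automaton per condition and run them in lockstep. The first has 5 states tracking whether the input so far still matches the prefix `001`; the second has 15 states tracking the last 3 symbols read. A product state is a pair (one from each), accepting exactly when both do.
          0    1  
>  s0     s1   s2 
   s1     s3   s4 
   s2     s5   s6 
   s3     s7   s8 
   s4     s9  s10 
   s5    s11  s12 
   s6    s13  s14 
   s7     s7  s15 
 * s8    s16  s17 
   s9    s11  s12 
   s10   s13  s14 
   s11    s7  s15 
   s12    s9  s10 
   s13   s11  s12 
   s14   s13  s14 
   s15    s9  s10 
 * s16   s18  s19 
 * s17   s20  s21 
   s18   s22   s8 
   s19   s16  s17 
   s20   s18  s19 
   s21   s20  s21 
 * s22   s22   s8 
(> = start, * = accepting)

start=s0; accept=s8,s16,s17,s22; s0-0->s1; s0-1->s2; s1-0->s3; s1-1->s4; s2-0->s5; s2-1->s6; s3-0->s7; s3-1->s8; s4-0->s9; s4-1->s10; s5-0->s11; s5-1->s12; s6-0->s13; s6-1->s14; s7-0->s7; s7-1->s15; s8-0->s16; s8-1->s17; s9-0->s11; s9-1->s12; s10-0->s13; s10-1->s14; s11-0->s7; s11-1->s15; s12-0->s9; s12-1->s10; s13-0->s11; s13-1->s12; s14-0->s13; s14-1->s14; s15-0->s9; s15-1->s10; s16-0->s18; s16-1->s19; s17-0->s20; s17-1->s21; s18-0->s22; s18-1->s8; s19-0->s16; s19-1->s17; s20-0->s18; s20-1->s19; s21-0->s20; s21-1->s21; s22-0->s22; s22-1->s8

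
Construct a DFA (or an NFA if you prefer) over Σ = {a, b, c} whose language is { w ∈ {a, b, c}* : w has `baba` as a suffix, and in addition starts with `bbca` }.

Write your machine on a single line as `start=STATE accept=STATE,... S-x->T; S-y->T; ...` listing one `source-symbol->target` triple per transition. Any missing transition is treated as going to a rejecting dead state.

start=S0; accept=S13; S0-a->S1; S0-b->S2; S0-c->S1; S1-a->S1; S1-b->S3; S1-c->S1; S2-a->S4; S2-b->S5; S2-c->S1; S3-a->S4; S3-b->S3; S3-c->S1; S4-a->S1; S4-b->S6; S4-c->S1; S5-a->S4; S5-b->S3; S5-c->S7; S6-a->S8; S6-b->S3; S6-c->S1; S7-a->S9; S7-b->S3; S7-c->S1; S8-a->S1; S8-b->S6; S8-c->S1; S9-a->S9; S9-b->S10; S9-c->S9; S10-a->S11; S10-b->S10; S10-c->S9; S11-a->S9; S11-b->S12; S11-c->S9; S12-a->S13; S12-b->S10; S12-c->S9; S13-a->S9; S13-b->S12; S13-c->S9

Run two small machines in parallel and take their product. One (5 states) tracks how much of the suffix `baba` has currently been matched; the other (6 states) tracks whether the input so far still matches the prefix `bbca`. Each combined state is a pair, one component from each; accept when both components accept.
With 14 states:
          a    b    c  
>  S0     S1   S2   S1 
   S1     S1   S3   S1 
   S2     S4   S5   S1 
   S3     S4   S3   S1 
   S4     S1   S6   S1 
   S5     S4   S3   S7 
   S6     S8   S3   S1 
   S7     S9   S3   S1 
   S8     S1   S6   S1 
   S9     S9  S10   S9 
   S10   S11  S10   S9 
   S11    S9  S12   S9 
   S12   S13  S10   S9 
 * S13    S9  S12   S9 
(> = start, * = accepting)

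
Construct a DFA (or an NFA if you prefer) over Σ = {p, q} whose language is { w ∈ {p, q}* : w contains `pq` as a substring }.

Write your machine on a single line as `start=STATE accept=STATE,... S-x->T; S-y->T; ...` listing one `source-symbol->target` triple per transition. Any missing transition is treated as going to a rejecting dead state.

Track how much of `pq` has been matched so far: state S0 is no progress, S2 is the absorbing accept state reached once `pq` has occurred. Intermediate states record partial matches; on a mismatch, fall back to the longest reusable overlap.
3 states suffice.
        p   q  
>  S0   S1  S0 
   S1   S1  S2 
 * S2   S2  S2 
(> = start, * = accepting)

start=S0; accept=S2; S0-p->S1; S0-q->S0; S1-p->S1; S1-q->S2; S2-p->S2; S2-q->S2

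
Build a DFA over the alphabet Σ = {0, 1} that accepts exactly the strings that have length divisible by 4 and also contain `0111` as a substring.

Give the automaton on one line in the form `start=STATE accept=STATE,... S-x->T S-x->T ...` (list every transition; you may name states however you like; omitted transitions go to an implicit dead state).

Handle the two conditions separately and then intersect. The first has 4 states tracking the input length modulo 4; the second has 5 states tracking whether and how much of `0111` has been seen. A product state is a pair (one from each), accepting exactly when both do.
With 20 states:
          0    1  
>  q0     q1   q2 
   q1     q3   q4 
   q2     q3   q5 
   q3     q6   q7 
   q4     q6   q8 
   q5     q6   q9 
   q6    q10  q11 
   q7    q10  q12 
   q8    q10  q13 
   q9    q10   q0 
   q10    q1  q14 
   q11    q1  q15 
   q12    q1  q16 
 * q13   q16  q16 
   q14    q3  q17 
   q15    q3  q18 
   q16   q18  q18 
   q17    q6  q19 
   q18   q19  q19 
   q19   q13  q13 
(> = start, * = accepting)

start=q0 accept=q13 q0-0->q1 q0-1->q2 q1-0->q3 q1-1->q4 q2-0->q3 q2-1->q5 q3-0->q6 q3-1->q7 q4-0->q6 q4-1->q8 q5-0->q6 q5-1->q9 q6-0->q10 q6-1->q11 q7-0->q10 q7-1->q12 q8-0->q10 q8-1->q13 q9-0->q10 q9-1->q0 q10-0->q1 q10-1->q14 q11-0->q1 q11-1->q15 q12-0->q1 q12-1->q16 q13-0->q16 q13-1->q16 q14-0->q3 q14-1->q17 q15-0->q3 q15-1->q18 q16-0->q18 q16-1->q18 q17-0->q6 q17-1->q19 q18-0->q19 q18-1->q19 q19-0->q13 q19-1->q13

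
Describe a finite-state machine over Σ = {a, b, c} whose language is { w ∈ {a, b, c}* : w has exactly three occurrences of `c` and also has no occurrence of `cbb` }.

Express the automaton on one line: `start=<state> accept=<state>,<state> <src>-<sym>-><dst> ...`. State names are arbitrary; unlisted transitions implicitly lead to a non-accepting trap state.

start=q0 accept=q8,q10,q11 q0-a->q0 q0-b->q0 q0-c->q1 q1-a->q2 q1-b->q3 q1-c->q4 q2-a->q2 q2-b->q2 q2-c->q4 q3-a->q2 q3-b->q5 q3-c->q4 q4-a->q6 q4-b->q7 q4-c->q8 q5-a->q5 q5-b->q5 q5-c->q9 q6-a->q6 q6-b->q6 q6-c->q8 q7-a->q6 q7-b->q9 q7-c->q8 q8-a->q10 q8-b->q11 q8-c->q12 q9-a->q9 q9-b->q9 q9-c->q13 q10-a->q10 q10-b->q10 q10-c->q12 q11-a->q10 q11-b->q13 q11-c->q12 q12-a->q14 q12-b->q15 q12-c->q12 q13-a->q13 q13-b->q13 q13-c->q16 q14-a->q14 q14-b->q14 q14-c->q12 q15-a->q14 q15-b->q16 q15-c->q12 q16-a->q16 q16-b->q16 q16-c->q16

Run two small machines in parallel and take their product. One (5 states) tracks the count of `c`s, saturating at 4; the other (4 states) tracks partial matches of the forbidden pattern `cbb`. Each combined state is a pair, one component from each; accept when both components accept.
17 states suffice.
          a    b    c  
>  q0     q0   q0   q1 
   q1     q2   q3   q4 
   q2     q2   q2   q4 
   q3     q2   q5   q4 
   q4     q6   q7   q8 
   q5     q5   q5   q9 
   q6     q6   q6   q8 
   q7     q6   q9   q8 
 * q8    q10  q11  q12 
   q9     q9   q9  q13 
 * q10   q10  q10  q12 
 * q11   q10  q13  q12 
   q12   q14  q15  q12 
   q13   q13  q13  q16 
   q14   q14  q14  q12 
   q15   q14  q16  q12 
   q16   q16  q16  q16 
(> = start, * = accepting)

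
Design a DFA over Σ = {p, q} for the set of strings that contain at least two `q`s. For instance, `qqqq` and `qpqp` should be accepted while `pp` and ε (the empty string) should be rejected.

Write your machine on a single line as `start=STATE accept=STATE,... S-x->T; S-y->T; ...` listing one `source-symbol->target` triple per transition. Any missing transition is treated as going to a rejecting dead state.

start=s0; accept=s2,s3; s0-p->s0; s0-q->s1; s1-p->s1; s1-q->s2; s2-p->s2; s2-q->s3; s3-p->s3; s3-q->s3

Count `q`s, saturating at 3: states s0 through s2 mean 0 through 2 `q`s seen; s3 means more than 2. Each `q` increments (capped at s3); other symbols loop. Accept from {s2, s3}.
        p   q  
>  s0   s0  s1 
   s1   s1  s2 
 * s2   s2  s3 
 * s3   s3  s3 
(> = start, * = accepting)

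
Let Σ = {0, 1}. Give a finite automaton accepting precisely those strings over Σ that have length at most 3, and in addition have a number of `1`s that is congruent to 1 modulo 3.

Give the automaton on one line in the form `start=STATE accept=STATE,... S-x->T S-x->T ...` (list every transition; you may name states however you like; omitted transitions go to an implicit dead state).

Handle the two conditions separately and then intersect. The first has 5 states tracking the input length, saturating at 4; the second has 3 states tracking the count of `1`s modulo 3. A product state is a pair (one from each), accepting exactly when both do.
          0    1  
>  s0     s1   s2 
   s1     s3   s4 
 * s2     s4   s5 
   s3     s6   s7 
 * s4     s7   s8 
   s5     s8   s6 
   s6     s9  s10 
 * s7    s10  s11 
   s8    s11   s9 
   s9     s9  s10 
   s10   s10  s11 
   s11   s11   s9 
(> = start, * = accepting)

start=s0 accept=s2,s4,s7 s0-0->s1 s0-1->s2 s1-0->s3 s1-1->s4 s2-0->s4 s2-1->s5 s3-0->s6 s3-1->s7 s4-0->s7 s4-1->s8 s5-0->s8 s5-1->s6 s6-0->s9 s6-1->s10 s7-0->s10 s7-1->s11 s8-0->s11 s8-1->s9 s9-0->s9 s9-1->s10 s10-0->s10 s10-1->s11 s11-0->s11 s11-1->s9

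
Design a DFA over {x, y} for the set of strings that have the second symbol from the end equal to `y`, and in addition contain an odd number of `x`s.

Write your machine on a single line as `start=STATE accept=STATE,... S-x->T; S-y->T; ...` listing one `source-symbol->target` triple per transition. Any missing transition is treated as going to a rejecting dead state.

Handle the two conditions separately and then intersect. The first has 7 states tracking the last 2 symbols read; the second has 2 states tracking the count of `x`s modulo 2. A product state is a pair (one from each), accepting exactly when both do. Minimizing collapses redundant product states.
       x  y 
>  A   B  C 
   B   A  D 
   C   E  C 
   D   A  F 
 * E   A  D 
 * F   A  F 
(> = start, * = accepting)

start=A; accept=E,F; A-x->B; A-y->C; B-x->A; B-y->D; C-x->E; C-y->C; D-x->A; D-y->F; E-x->A; E-y->D; F-x->A; F-y->F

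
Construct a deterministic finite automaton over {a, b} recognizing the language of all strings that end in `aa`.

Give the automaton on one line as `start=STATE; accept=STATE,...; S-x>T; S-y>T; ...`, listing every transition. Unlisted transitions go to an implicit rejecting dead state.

Let each state record the length of the longest suffix of the input read so far that is also a prefix of `aa`. q1 means the last symbol is `a`; q2 means the last 2 symbols are `aa`. Accept only at q2, where the string currently ends in `aa`.
3 states suffice.
        a   b  
>  q0   q1  q0 
   q1   q2  q0 
 * q2   q2  q0 
(> = start, * = accepting)

start=q0; accept=q2; q0-a>q1; q0-b>q0; q1-a>q2; q1-b>q0; q2-a>q2; q2-b>q0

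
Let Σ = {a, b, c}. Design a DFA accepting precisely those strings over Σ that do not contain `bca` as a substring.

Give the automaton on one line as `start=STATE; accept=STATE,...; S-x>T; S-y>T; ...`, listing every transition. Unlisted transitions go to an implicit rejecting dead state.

start=q0; accept=q0,q1,q2; q0-a>q0; q0-b>q1; q0-c>q0; q1-a>q0; q1-b>q1; q1-c>q2; q2-a>q3; q2-b>q1; q2-c>q0; q3-a>q3; q3-b>q3; q3-c>q3

This is the complement of 'contains `bca`'. Use the same substring-matching states — q0 through q3 holding how much of `bca` has just been matched — but flip the accepting set: everything except the trap q3 accepts.
A 4-state machine:
        a   b   c  
>* q0   q0  q1  q0 
 * q1   q0  q1  q2 
 * q2   q3  q1  q0 
   q3   q3  q3  q3 
(> = start, * = accepting)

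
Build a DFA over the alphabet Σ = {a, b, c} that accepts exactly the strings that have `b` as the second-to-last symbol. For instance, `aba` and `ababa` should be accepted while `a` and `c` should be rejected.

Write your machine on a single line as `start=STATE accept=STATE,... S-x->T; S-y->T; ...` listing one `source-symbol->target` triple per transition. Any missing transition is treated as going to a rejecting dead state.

start=S0; accept=S7,S8,S9; S0-a->S1; S0-b->S2; S0-c->S3; S1-a->S4; S1-b->S5; S1-c->S6; S2-a->S7; S2-b->S8; S2-c->S9; S3-a->S10; S3-b->S11; S3-c->S12; S4-a->S4; S4-b->S5; S4-c->S6; S5-a->S7; S5-b->S8; S5-c->S9; S6-a->S10; S6-b->S11; S6-c->S12; S7-a->S4; S7-b->S5; S7-c->S6; S8-a->S7; S8-b->S8; S8-c->S9; S9-a->S10; S9-b->S11; S9-c->S12; S10-a->S4; S10-b->S5; S10-c->S6; S11-a->S7; S11-b->S8; S11-c->S9; S12-a->S10; S12-b->S11; S12-c->S12

A DFA must remember the last 2 symbols (since which symbol is second-to-last isn't known until the input ends). Use one state per possible window of the last ≤2 symbols; accept from those whose window starts with `b`.
13 states suffice.
          a    b    c  
>  S0     S1   S2   S3 
   S1     S4   S5   S6 
   S2     S7   S8   S9 
   S3    S10  S11  S12 
   S4     S4   S5   S6 
   S5     S7   S8   S9 
   S6    S10  S11  S12 
 * S7     S4   S5   S6 
 * S8     S7   S8   S9 
 * S9    S10  S11  S12 
   S10    S4   S5   S6 
   S11    S7   S8   S9 
   S12   S10  S11  S12 
(> = start, * = accepting)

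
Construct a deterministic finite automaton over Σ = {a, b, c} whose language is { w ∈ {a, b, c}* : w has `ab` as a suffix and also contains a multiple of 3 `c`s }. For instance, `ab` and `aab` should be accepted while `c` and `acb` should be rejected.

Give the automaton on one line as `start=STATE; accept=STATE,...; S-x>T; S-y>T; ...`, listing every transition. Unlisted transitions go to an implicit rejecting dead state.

start=S0; accept=S3; S0-a>S1; S0-b>S0; S0-c>S2; S1-a>S1; S1-b>S3; S1-c>S2; S2-a>S2; S2-b>S2; S2-c>S4; S3-a>S1; S3-b>S0; S3-c>S2; S4-a>S4; S4-b>S4; S4-c>S0

Run two small machines in parallel and take their product. One (3 states) tracks how much of the suffix `ab` has currently been matched; the other (3 states) tracks the count of `c`s modulo 3. Each combined state is a pair, one component from each; accept when both components accept. Minimizing collapses redundant product states.
A 5-state machine:
        a   b   c  
>  S0   S1  S0  S2 
   S1   S1  S3  S2 
   S2   S2  S2  S4 
 * S3   S1  S0  S2 
   S4   S4  S4  S0 
(> = start, * = accepting)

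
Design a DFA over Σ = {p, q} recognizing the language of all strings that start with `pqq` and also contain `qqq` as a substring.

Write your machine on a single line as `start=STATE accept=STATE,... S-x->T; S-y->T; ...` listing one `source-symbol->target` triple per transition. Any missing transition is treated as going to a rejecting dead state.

start=s0; accept=s6; s0-p->s1; s0-q->s2; s1-p->s2; s1-q->s3; s2-p->s2; s2-q->s2; s3-p->s2; s3-q->s4; s4-p->s5; s4-q->s6; s5-p->s5; s5-q->s7; s6-p->s6; s6-q->s6; s7-p->s5; s7-q->s4

Build one automaton per condition and run them in lockstep. The first has 5 states tracking whether the input so far still matches the prefix `pqq`; the second has 4 states tracking whether and how much of `qqq` has been seen. A product state is a pair (one from each), accepting exactly when both do. Equivalent product states are then merged.
        p   q  
>  s0   s1  s2 
   s1   s2  s3 
   s2   s2  s2 
   s3   s2  s4 
   s4   s5  s6 
   s5   s5  s7 
 * s6   s6  s6 
   s7   s5  s4 
(> = start, * = accepting)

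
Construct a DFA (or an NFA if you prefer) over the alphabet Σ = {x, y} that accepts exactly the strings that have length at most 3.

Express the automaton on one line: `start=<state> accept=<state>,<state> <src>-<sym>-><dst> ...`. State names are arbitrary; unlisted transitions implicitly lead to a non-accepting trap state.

Count input length up to 4: every symbol moves from s0 toward s4, which means 'more than 3' and absorbs. Accept from {s0, s1, s2, s3}.
A 5-state machine:
        x   y  
>* s0   s1  s1 
 * s1   s2  s2 
 * s2   s3  s3 
 * s3   s4  s4 
   s4   s4  s4 
(> = start, * = accepting)

start=s0 accept=s0,s1,s2,s3 s0-x->s1 s0-y->s1 s1-x->s2 s1-y->s2 s2-x->s3 s2-y->s3 s3-x->s4 s3-y->s4 s4-x->s4 s4-y->s4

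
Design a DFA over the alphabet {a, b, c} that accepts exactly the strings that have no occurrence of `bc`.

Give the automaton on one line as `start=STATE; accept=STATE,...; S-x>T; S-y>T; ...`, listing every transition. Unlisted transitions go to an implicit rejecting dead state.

start=q0; accept=q0,q1; q0-a>q0; q0-b>q1; q0-c>q0; q1-a>q0; q1-b>q1; q1-c>q2; q2-a>q2; q2-b>q2; q2-c>q2

Track partial matches of the forbidden pattern `bc`. State q2 is a dead state reached once `bc` has occurred; every other state accepts. q0 means no part of `bc` is currently matched.
With 3 states:
        a   b   c  
>* q0   q0  q1  q0 
 * q1   q0  q1  q2 
   q2   q2  q2  q2 
(> = start, * = accepting)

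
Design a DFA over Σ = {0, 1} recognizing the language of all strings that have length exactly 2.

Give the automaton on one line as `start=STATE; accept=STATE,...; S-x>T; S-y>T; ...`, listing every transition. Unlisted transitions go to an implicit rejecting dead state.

start=q0; accept=q2; q0-0>q1; q0-1>q1; q1-0>q2; q1-1>q2; q2-0>q3; q2-1>q3; q3-0>q3; q3-1>q3

Count input length up to 3: every symbol moves from q0 toward q3, which means 'more than 2' and absorbs. Accept from {q2}.
With 4 states:
        0   1  
>  q0   q1  q1 
   q1   q2  q2 
 * q2   q3  q3 
   q3   q3  q3 
(> = start, * = accepting)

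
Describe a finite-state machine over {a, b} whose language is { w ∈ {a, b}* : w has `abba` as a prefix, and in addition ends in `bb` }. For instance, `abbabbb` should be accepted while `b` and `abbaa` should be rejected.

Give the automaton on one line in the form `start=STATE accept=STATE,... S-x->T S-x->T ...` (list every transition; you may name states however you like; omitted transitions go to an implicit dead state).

start=s0 accept=s9 s0-a->s1 s0-b->s2 s1-a->s3 s1-b->s4 s2-a->s3 s2-b->s5 s3-a->s3 s3-b->s2 s4-a->s3 s4-b->s6 s5-a->s3 s5-b->s5 s6-a->s7 s6-b->s5 s7-a->s7 s7-b->s8 s8-a->s7 s8-b->s9 s9-a->s7 s9-b->s9

Build one automaton per condition and run them in lockstep. One (6 states) tracks whether the input so far still matches the prefix `abba`; the other (3 states) tracks how much of the suffix `bb` has currently been matched. Each combined state is a pair, one component from each; accept when both components accept.
A 10-state machine:
        a   b  
>  s0   s1  s2 
   s1   s3  s4 
   s2   s3  s5 
   s3   s3  s2 
   s4   s3  s6 
   s5   s3  s5 
   s6   s7  s5 
   s7   s7  s8 
   s8   s7  s9 
 * s9   s7  s9 
(> = start, * = accepting)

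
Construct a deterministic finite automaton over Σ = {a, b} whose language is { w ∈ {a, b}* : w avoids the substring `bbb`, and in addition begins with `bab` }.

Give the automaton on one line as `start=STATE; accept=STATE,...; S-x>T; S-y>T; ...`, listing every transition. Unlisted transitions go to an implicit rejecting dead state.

start=s0; accept=s6,s8,s9; s0-a>s1; s0-b>s2; s1-a>s1; s1-b>s3; s2-a>s4; s2-b>s5; s3-a>s1; s3-b>s5; s4-a>s1; s4-b>s6; s5-a>s1; s5-b>s7; s6-a>s8; s6-b>s9; s7-a>s7; s7-b>s7; s8-a>s8; s8-b>s6; s9-a>s8; s9-b>s10; s10-a>s10; s10-b>s10

Run two small machines in parallel and take their product. One (4 states) tracks partial matches of the forbidden pattern `bbb`; the other (5 states) tracks whether the input so far still matches the prefix `bab`. Each combined state is a pair, one component from each; accept when both components accept.
          a    b  
>  s0     s1   s2 
   s1     s1   s3 
   s2     s4   s5 
   s3     s1   s5 
   s4     s1   s6 
   s5     s1   s7 
 * s6     s8   s9 
   s7     s7   s7 
 * s8     s8   s6 
 * s9     s8  s10 
   s10   s10  s10 
(> = start, * = accepting)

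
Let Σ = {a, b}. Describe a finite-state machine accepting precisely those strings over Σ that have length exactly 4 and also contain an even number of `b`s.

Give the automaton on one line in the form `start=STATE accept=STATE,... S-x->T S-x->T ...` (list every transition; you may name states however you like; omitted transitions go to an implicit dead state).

Handle the two conditions separately and then intersect. One (6 states) tracks the input length, saturating at 5; the other (2 states) tracks the count of `b`s modulo 2. Each combined state is a pair, one component from each; accept when both components accept.
11 states suffice.
          a    b  
>  S0     S1   S2 
   S1     S3   S4 
   S2     S4   S3 
   S3     S5   S6 
   S4     S6   S5 
   S5     S7   S8 
   S6     S8   S7 
 * S7     S9  S10 
   S8    S10   S9 
   S9     S9  S10 
   S10   S10   S9 
(> = start, * = accepting)

start=S0 accept=S7 S0-a->S1 S0-b->S2 S1-a->S3 S1-b->S4 S2-a->S4 S2-b->S3 S3-a->S5 S3-b->S6 S4-a->S6 S4-b->S5 S5-a->S7 S5-b->S8 S6-a->S8 S6-b->S7 S7-a->S9 S7-b->S10 S8-a->S10 S8-b->S9 S9-a->S9 S9-b->S10 S10-a->S10 S10-b->S9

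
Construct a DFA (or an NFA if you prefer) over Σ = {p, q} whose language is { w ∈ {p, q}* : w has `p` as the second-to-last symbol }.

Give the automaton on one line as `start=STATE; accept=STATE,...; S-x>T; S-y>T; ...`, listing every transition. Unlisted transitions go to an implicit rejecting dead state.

start=A; accept=D,E; A-p>B; A-q>C; B-p>D; B-q>E; C-p>F; C-q>G; D-p>D; D-q>E; E-p>F; E-q>G; F-p>D; F-q>E; G-p>F; G-q>G

A DFA must remember the last 2 symbols (since which symbol is second-to-last isn't known until the input ends). Use one state per possible window of the last ≤2 symbols; accept from those whose window starts with `p`.
       p  q 
>  A   B  C 
   B   D  E 
   C   F  G 
 * D   D  E 
 * E   F  G 
   F   D  E 
   G   F  G 
(> = start, * = accepting)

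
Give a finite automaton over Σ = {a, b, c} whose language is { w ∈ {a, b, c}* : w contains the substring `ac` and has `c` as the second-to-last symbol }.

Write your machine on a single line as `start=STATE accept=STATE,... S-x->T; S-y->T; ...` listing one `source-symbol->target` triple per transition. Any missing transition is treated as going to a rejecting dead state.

start=s0; accept=s3,s4; s0-a->s1; s0-b->s0; s0-c->s0; s1-a->s1; s1-b->s0; s1-c->s2; s2-a->s3; s2-b->s3; s2-c->s4; s3-a->s5; s3-b->s5; s3-c->s2; s4-a->s3; s4-b->s3; s4-c->s4; s5-a->s5; s5-b->s5; s5-c->s2

Handle the two conditions separately and then intersect. One (3 states) tracks whether and how much of `ac` has been seen; the other (13 states) tracks the last 2 symbols read. Each combined state is a pair, one component from each; accept when both components accept. After merging equivalent states the machine shrinks.
With 6 states:
        a   b   c  
>  s0   s1  s0  s0 
   s1   s1  s0  s2 
   s2   s3  s3  s4 
 * s3   s5  s5  s2 
 * s4   s3  s3  s4 
   s5   s5  s5  s2 
(> = start, * = accepting)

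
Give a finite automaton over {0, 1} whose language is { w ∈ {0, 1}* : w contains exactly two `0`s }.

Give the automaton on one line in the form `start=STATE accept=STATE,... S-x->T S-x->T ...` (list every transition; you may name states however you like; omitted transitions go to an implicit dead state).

start=q0 accept=q2 q0-0->q1 q0-1->q0 q1-0->q2 q1-1->q1 q2-0->q3 q2-1->q2 q3-0->q3 q3-1->q3

Count `0`s, saturating at 3: states q0 through q2 mean 0 through 2 `0`s seen; q3 means more than 2. Each `0` increments (capped at q3); other symbols loop. Accept from {q2}.
With 4 states:
        0   1  
>  q0   q1  q0 
   q1   q2  q1 
 * q2   q3  q2 
   q3   q3  q3 
(> = start, * = accepting)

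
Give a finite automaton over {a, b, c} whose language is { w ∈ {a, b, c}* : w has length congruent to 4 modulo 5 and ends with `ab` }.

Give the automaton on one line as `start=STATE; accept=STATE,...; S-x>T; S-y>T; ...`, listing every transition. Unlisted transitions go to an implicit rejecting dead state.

start=q0; accept=q10; q0-a>q1; q0-b>q2; q0-c>q2; q1-a>q3; q1-b>q4; q1-c>q5; q2-a>q3; q2-b>q5; q2-c>q5; q3-a>q6; q3-b>q7; q3-c>q8; q4-a>q6; q4-b>q8; q4-c>q8; q5-a>q6; q5-b>q8; q5-c>q8; q6-a>q9; q6-b>q10; q6-c>q11; q7-a>q9; q7-b>q11; q7-c>q11; q8-a>q9; q8-b>q11; q8-c>q11; q9-a>q12; q9-b>q13; q9-c>q0; q10-a>q12; q10-b>q0; q10-c>q0; q11-a>q12; q11-b>q0; q11-c>q0; q12-a>q1; q12-b>q14; q12-c>q2; q13-a>q1; q13-b>q2; q13-c>q2; q14-a>q3; q14-b>q5; q14-c>q5

Run two small machines in parallel and take their product. The first has 5 states tracking the input length modulo 5; the second has 3 states tracking how much of the suffix `ab` has currently been matched. A product state is a pair (one from each), accepting exactly when both do.
          a    b    c  
>  q0     q1   q2   q2 
   q1     q3   q4   q5 
   q2     q3   q5   q5 
   q3     q6   q7   q8 
   q4     q6   q8   q8 
   q5     q6   q8   q8 
   q6     q9  q10  q11 
   q7     q9  q11  q11 
   q8     q9  q11  q11 
   q9    q12  q13   q0 
 * q10   q12   q0   q0 
   q11   q12   q0   q0 
   q12    q1  q14   q2 
   q13    q1   q2   q2 
   q14    q3   q5   q5 
(> = start, * = accepting)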